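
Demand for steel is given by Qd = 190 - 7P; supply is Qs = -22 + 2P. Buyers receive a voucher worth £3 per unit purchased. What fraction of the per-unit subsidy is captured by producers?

Pre-subsidy: 190 - 7P = -22 + 2P gives P* = 212/9, Q* = 226/9.
With the rebate, buyers effectively pay Pb = Ps − 3, where Ps is the price sellers receive.
Demand in terms of Ps becomes Qd = 190 − 7(Ps − 3) = 211 - 7Ps. Setting this equal to supply: 211 - 7Ps = -22 + 2Ps, so Ps = 233/9.
Buyers pay Pb = 233/9 − 3 = 206/9; Q' = -22 + 2·(233/9) = 268/9.
Buyers' price falls by P* − Pb = 212/9 − 206/9 = 2/3; sellers' price rises by Ps − P* = 233/9 − 212/9 = 7/3.
So producers capture (7/3)/3 = 7/9 of each unit of subsidy.

Producer share = 7/9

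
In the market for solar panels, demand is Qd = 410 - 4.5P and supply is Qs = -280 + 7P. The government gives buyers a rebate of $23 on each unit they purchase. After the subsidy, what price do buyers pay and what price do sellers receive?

Buyers pay $46; sellers receive $69

Pre-subsidy: 410 - 4.5P = -280 + 7P gives P* = 60, Q* = 140.
With the rebate, buyers effectively pay Pb = Ps − 23, where Ps is the price sellers receive.
Demand in terms of Ps becomes Qd = 410 − 4.5(Ps − 23) = 513.5 - 4.5Ps. Setting this equal to supply: 513.5 - 4.5Ps = -280 + 7Ps, so Ps = 69.
Buyers pay Pb = 69 − 23 = 46; Q' = -280 + 7·69 = 203.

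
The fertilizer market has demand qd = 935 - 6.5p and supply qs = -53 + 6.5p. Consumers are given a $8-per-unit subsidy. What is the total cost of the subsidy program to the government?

Pre-subsidy: 935 - 6.5p = -53 + 6.5p gives p* = 76, q* = 441.
With the rebate, buyers effectively pay pb = ps − 8, where ps is the price sellers receive.
Demand in terms of ps becomes qd = 935 − 6.5(ps − 8) = 987 - 6.5ps. Setting this equal to supply: 987 - 6.5ps = -53 + 6.5ps, so ps = 80.
Buyers pay pb = 80 − 8 = 72; q' = -53 + 6.5·80 = 467.
Government outlay = subsidy × quantity = 8 × 467 = 3736.

Government cost = $3736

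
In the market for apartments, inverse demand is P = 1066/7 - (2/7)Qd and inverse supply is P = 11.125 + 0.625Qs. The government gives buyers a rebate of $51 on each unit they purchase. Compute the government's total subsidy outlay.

Pre-subsidy: 1066/7 - (2/7)Q = 11.125 + 0.625Q gives Q* = 155 and P* = 108.
With the rebate, buyers effectively pay Pb = Ps − 51, where Ps is the price sellers receive.
On the curves, Pb = 1066/7 - (2/7)Q and Ps = 11.125 + 0.625Q; the wedge Ps − Pb = 51 gives 11.125 + 0.625Q − (1066/7 - (2/7)Q) = 51, so Q' = 211.
Then Pb = 1066/7 − (2/7)·211 = 92 and Ps = 11.125 + 0.625·211 = 143.
Government outlay = subsidy × quantity = 51 × 211 = 10761.

Government cost = $10761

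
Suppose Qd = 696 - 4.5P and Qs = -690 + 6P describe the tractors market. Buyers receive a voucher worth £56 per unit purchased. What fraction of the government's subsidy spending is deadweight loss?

DWL / government spending = 12/41

Pre-subsidy: 696 - 4.5P = -690 + 6P gives P* = 132, Q* = 102.
With the rebate, buyers effectively pay Pb = Ps − 56, where Ps is the price sellers receive.
Demand in terms of Ps becomes Qd = 696 − 4.5(Ps − 56) = 948 - 4.5Ps. Setting this equal to supply: 948 - 4.5Ps = -690 + 6Ps, so Ps = 156.
Buyers pay Pb = 156 − 56 = 100; Q' = -690 + 6·156 = 246.
ΔCS = ½(102 + 246)(132 − 100) = 5568; ΔPS = ½(102 + 246)(156 − 132) = 4176.
Government spending = 56 × 246 = 13776.
DWL = ½ × 56 × (246 − 102) = 4032; fraction = 4032 / 13776 = 12/41.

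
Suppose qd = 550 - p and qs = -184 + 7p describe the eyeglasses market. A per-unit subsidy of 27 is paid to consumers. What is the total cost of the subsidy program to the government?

Pre-subsidy: 550 - p = -184 + 7p gives p* = 91.75, q* = 458.25.
With the rebate, buyers effectively pay pb = ps − 27, where ps is the price sellers receive.
Demand in terms of ps becomes qd = 550 − 1(ps − 27) = 577 - ps. Setting this equal to supply: 577 - ps = -184 + 7ps, so ps = 95.125.
Buyers pay pb = 95.125 − 27 = 68.125; q' = -184 + 7·95.125 = 481.875.
Government outlay = subsidy × quantity = 27 × 481.875 = 13010.625.

Government cost = 13010.625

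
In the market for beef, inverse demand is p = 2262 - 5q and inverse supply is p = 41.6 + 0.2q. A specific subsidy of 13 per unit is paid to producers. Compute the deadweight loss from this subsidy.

Pre-subsidy: 2262 - 5q = 41.6 + 0.2q gives q* = 427 and p* = 127.
With the subsidy, sellers receive ps = pb + 13 for each unit, where pb is the price buyers pay.
On the curves, pb = 2262 - 5q and ps = 41.6 + 0.2q; the wedge ps − pb = 13 gives 41.6 + 0.2q − (2262 - 5q) = 13, so q' = 429.5.
Then pb = 2262 − 5·429.5 = 114.5 and ps = 41.6 + 0.2·429.5 = 127.5.
The subsidy expands output by 429.5 − 427 = 2.5 past the efficient level; on those units the gap between marginal cost and willingness to pay runs from 0 up to 13.
DWL = ½ × 13 × 2.5 = 16.25.

Deadweight loss = 16.25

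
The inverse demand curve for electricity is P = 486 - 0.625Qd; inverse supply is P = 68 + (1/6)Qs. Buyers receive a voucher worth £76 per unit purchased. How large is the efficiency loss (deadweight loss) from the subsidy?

Pre-subsidy: 486 - 0.625Q = 68 + (1/6)Q gives Q* = 528 and P* = 156.
With the rebate, buyers effectively pay Pb = Ps − 76, where Ps is the price sellers receive.
On the curves, Pb = 486 - 0.625Q and Ps = 68 + (1/6)Q; the wedge Ps − Pb = 76 gives 68 + (1/6)Q − (486 - 0.625Q) = 76, so Q' = 624.
Then Pb = 486 − 0.625·624 = 96 and Ps = 68 + (1/6)·624 = 172.
The subsidy expands output by 624 − 528 = 96 past the efficient level; on those units the gap between marginal cost and willingness to pay runs from 0 up to 76.
DWL = ½ × 76 × 96 = 3648.

Deadweight loss = £3648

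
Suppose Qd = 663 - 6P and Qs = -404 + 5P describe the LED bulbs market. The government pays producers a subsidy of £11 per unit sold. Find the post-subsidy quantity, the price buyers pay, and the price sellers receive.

Pre-subsidy: 663 - 6P = -404 + 5P gives P* = 97, Q* = 81.
With the subsidy, sellers receive Ps = Pb + 11 for each unit, where Pb is the price buyers pay.
Supply in terms of Pb becomes Qs = -404 + 5(Pb + 11) = -349 + 5Pb. Setting this equal to demand: 663 - 6Pb = -349 + 5Pb, so Pb = 92.
Sellers receive Ps = 92 + 11 = 103; Q' = 663 − 6·92 = 111.

Q' = 111; buyers pay £92; sellers receive £103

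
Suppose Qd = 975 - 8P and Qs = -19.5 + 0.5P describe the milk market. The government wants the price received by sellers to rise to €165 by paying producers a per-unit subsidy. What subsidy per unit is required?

At a seller price of 165, quantity supplied is -19.5 + 0.5·165 = 63.
Buyers absorb 63 only when they pay Pb with 975 − 8·Pb = 63, i.e. Pb = 114.
s = Ps − Pb = 165 − 114 = 51.

Required subsidy s = €51 per unit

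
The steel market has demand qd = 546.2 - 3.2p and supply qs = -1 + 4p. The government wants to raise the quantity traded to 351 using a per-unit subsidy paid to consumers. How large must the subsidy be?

Required subsidy s = 27 per unit

At q = 351, invert demand for the buyer price: pb = (546.2 − 351)/3.2 = 61; invert supply for the seller price: ps = (351 − (-1))/4 = 88.
The subsidy must fill the gap: s = ps − pb = 88 − 61 = 27.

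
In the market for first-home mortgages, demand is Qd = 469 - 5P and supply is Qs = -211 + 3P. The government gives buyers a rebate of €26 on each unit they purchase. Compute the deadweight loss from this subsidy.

Deadweight loss = €633.75

Pre-subsidy: 469 - 5P = -211 + 3P gives P* = 85, Q* = 44.
With the rebate, buyers effectively pay Pb = Ps − 26, where Ps is the price sellers receive.
Demand in terms of Ps becomes Qd = 469 − 5(Ps − 26) = 599 - 5Ps. Setting this equal to supply: 599 - 5Ps = -211 + 3Ps, so Ps = 101.25.
Buyers pay Pb = 101.25 − 26 = 75.25; Q' = -211 + 3·101.25 = 92.75.
The subsidy expands output by 92.75 − 44 = 48.75 past the efficient level; on those units the gap between marginal cost and willingness to pay runs from 0 up to 26.
DWL = ½ × 26 × 48.75 = 633.75.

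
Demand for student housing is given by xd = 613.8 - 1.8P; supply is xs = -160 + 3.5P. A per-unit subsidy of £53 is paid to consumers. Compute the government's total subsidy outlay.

Government cost = £21942

Pre-subsidy: 613.8 - 1.8P = -160 + 3.5P gives P* = 146, x* = 351.
With the rebate, buyers effectively pay Pb = Ps − 53, where Ps is the price sellers receive.
Demand in terms of Ps becomes xd = 613.8 − 1.8(Ps − 53) = 709.2 - 1.8Ps. Setting this equal to supply: 709.2 - 1.8Ps = -160 + 3.5Ps, so Ps = 164.
Buyers pay Pb = 164 − 53 = 111; x' = -160 + 3.5·164 = 414.
Government outlay = subsidy × quantity = 53 × 414 = 21942.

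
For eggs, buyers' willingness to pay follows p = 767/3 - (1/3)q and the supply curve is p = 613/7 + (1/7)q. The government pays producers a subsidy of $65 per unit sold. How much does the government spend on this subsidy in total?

Government cost = $31817.5

Pre-subsidy: 767/3 - (1/3)q = 613/7 + (1/7)q gives q* = 353 and p* = 138.
With the subsidy, sellers receive ps = pb + 65 for each unit, where pb is the price buyers pay.
On the curves, pb = 767/3 - (1/3)q and ps = 613/7 + (1/7)q; the wedge ps − pb = 65 gives 613/7 + (1/7)q − (767/3 - (1/3)q) = 65, so q' = 489.5.
Then pb = 767/3 − (1/3)·489.5 = 92.5 and ps = 613/7 + (1/7)·489.5 = 157.5.
Government outlay = subsidy × quantity = 65 × 489.5 = 31817.5.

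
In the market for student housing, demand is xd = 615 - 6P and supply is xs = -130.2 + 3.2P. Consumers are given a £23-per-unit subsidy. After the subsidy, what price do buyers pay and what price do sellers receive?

Pre-subsidy: 615 - 6P = -130.2 + 3.2P gives P* = 81, x* = 129.
With the rebate, buyers effectively pay Pb = Ps − 23, where Ps is the price sellers receive.
Demand in terms of Ps becomes xd = 615 − 6(Ps − 23) = 753 - 6Ps. Setting this equal to supply: 753 - 6Ps = -130.2 + 3.2Ps, so Ps = 96.
Buyers pay Pb = 96 − 23 = 73; x' = -130.2 + 3.2·96 = 177.

Buyers pay £73; sellers receive £96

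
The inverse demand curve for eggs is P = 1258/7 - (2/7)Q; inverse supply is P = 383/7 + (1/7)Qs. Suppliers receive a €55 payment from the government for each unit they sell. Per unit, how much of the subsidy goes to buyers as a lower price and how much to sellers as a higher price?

Pre-subsidy: 1258/7 - (2/7)Q = 383/7 + (1/7)Q gives Q* = 875/3 and P* = 2024/21.
With the subsidy, sellers receive Ps = Pb + 55 for each unit, where Pb is the price buyers pay.
On the curves, Pb = 1258/7 - (2/7)Q and Ps = 383/7 + (1/7)Q; the wedge Ps − Pb = 55 gives 383/7 + (1/7)Q − (1258/7 - (2/7)Q) = 55, so Q' = 420.
Then Pb = 1258/7 − (2/7)·420 = 418/7 and Ps = 383/7 + (1/7)·420 = 803/7.
Buyers' price falls by P* − Pb = 2024/21 − 418/7 = 110/3; sellers' price rises by Ps − P* = 803/7 − 2024/21 = 55/3.

Buyers gain 110/3 per unit; sellers gain 55/3 per unit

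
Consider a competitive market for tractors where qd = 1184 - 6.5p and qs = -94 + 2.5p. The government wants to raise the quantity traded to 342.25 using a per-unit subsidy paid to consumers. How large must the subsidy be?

At q = 342.25, invert demand for the buyer price: pb = (1184 − 342.25)/6.5 = 129.5; invert supply for the seller price: ps = (342.25 − (-94))/2.5 = 174.5.
The subsidy must fill the gap: s = ps − pb = 174.5 − 129.5 = 45.

Required subsidy s = 45 per unit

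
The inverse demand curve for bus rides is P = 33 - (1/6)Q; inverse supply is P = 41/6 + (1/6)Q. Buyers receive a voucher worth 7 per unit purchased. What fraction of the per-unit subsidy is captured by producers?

Pre-subsidy: 33 - (1/6)Q = 41/6 + (1/6)Q gives Q* = 78.5 and P* = 239/12.
With the rebate, buyers effectively pay Pb = Ps − 7, where Ps is the price sellers receive.
On the curves, Pb = 33 - (1/6)Q and Ps = 41/6 + (1/6)Q; the wedge Ps − Pb = 7 gives 41/6 + (1/6)Q − (33 - (1/6)Q) = 7, so Q' = 99.5.
Then Pb = 33 − (1/6)·99.5 = 197/12 and Ps = 41/6 + (1/6)·99.5 = 281/12.
Buyers' price falls by P* − Pb = 239/12 − 197/12 = 3.5; sellers' price rises by Ps − P* = 281/12 − 239/12 = 3.5.
So producers capture 3.5/7 = 0.5 of each unit of subsidy.

Producer share = 0.5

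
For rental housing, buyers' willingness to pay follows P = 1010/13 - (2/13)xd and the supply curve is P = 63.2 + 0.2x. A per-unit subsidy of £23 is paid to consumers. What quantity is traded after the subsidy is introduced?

x' = 2437/23

Pre-subsidy: 1010/13 - (2/13)x = 63.2 + 0.2x gives x* = 942/23 and P* = 1642/23.
With the rebate, buyers effectively pay Pb = Ps − 23, where Ps is the price sellers receive.
On the curves, Pb = 1010/13 - (2/13)x and Ps = 63.2 + 0.2x; the wedge Ps − Pb = 23 gives 63.2 + 0.2x − (1010/13 - (2/13)x) = 23, so x' = 2437/23.
Then Pb = 1010/13 − (2/13)·(2437/23) = 1412/23 and Ps = 63.2 + 0.2·(2437/23) = 1941/23.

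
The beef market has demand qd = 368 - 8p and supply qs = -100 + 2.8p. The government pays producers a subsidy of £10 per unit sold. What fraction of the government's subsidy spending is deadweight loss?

Pre-subsidy: 368 - 8p = -100 + 2.8p gives p* = 130/3, q* = 64/3.
With the subsidy, sellers receive ps = pb + 10 for each unit, where pb is the price buyers pay.
Supply in terms of pb becomes qs = -100 + 2.8(pb + 10) = -72 + 2.8pb. Setting this equal to demand: 368 - 8pb = -72 + 2.8pb, so pb = 1100/27.
Sellers receive ps = 1100/27 + 10 = 1370/27; q' = 368 − 8·(1100/27) = 1136/27.
ΔCS = ½(64/3 + 1136/27)(130/3 − 1100/27) = 59920/729; ΔPS = ½(64/3 + 1136/27)(1370/27 − 130/3) = 171200/729.
Government spending = 10 × 1136/27 = 11360/27.
DWL = ½ × 10 × (1136/27 − 64/3) = 2800/27; fraction = (2800/27) / (11360/27) = 35/142.

DWL / government spending = 35/142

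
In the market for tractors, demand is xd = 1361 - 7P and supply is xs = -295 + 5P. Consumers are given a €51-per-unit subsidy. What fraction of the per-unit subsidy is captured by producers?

Pre-subsidy: 1361 - 7P = -295 + 5P gives P* = 138, x* = 395.
With the rebate, buyers effectively pay Pb = Ps − 51, where Ps is the price sellers receive.
Demand in terms of Ps becomes xd = 1361 − 7(Ps − 51) = 1718 - 7Ps. Setting this equal to supply: 1718 - 7Ps = -295 + 5Ps, so Ps = 167.75.
Buyers pay Pb = 167.75 − 51 = 116.75; x' = -295 + 5·167.75 = 543.75.
Buyers' price falls by P* − Pb = 138 − 116.75 = 21.25; sellers' price rises by Ps − P* = 167.75 − 138 = 29.75.
So producers capture 29.75/51 = 7/12 of each unit of subsidy.

Producer share = 7/12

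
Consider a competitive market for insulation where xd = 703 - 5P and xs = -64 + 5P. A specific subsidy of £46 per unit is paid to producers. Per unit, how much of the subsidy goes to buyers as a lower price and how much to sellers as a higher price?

Buyers gain £23 per unit; sellers gain £23 per unit

Pre-subsidy: 703 - 5P = -64 + 5P gives P* = 76.7, x* = 319.5.
With the subsidy, sellers receive Ps = Pb + 46 for each unit, where Pb is the price buyers pay.
Supply in terms of Pb becomes xs = -64 + 5(Pb + 46) = 166 + 5Pb. Setting this equal to demand: 703 - 5Pb = 166 + 5Pb, so Pb = 53.7.
Sellers receive Ps = 53.7 + 46 = 99.7; x' = 703 − 5·53.7 = 434.5.
Buyers' price falls by P* − Pb = 76.7 − 53.7 = 23; sellers' price rises by Ps − P* = 99.7 − 76.7 = 23.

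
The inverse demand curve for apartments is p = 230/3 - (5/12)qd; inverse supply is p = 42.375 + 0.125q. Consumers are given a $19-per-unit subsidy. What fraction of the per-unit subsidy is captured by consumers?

Consumer share = 10/13

Pre-subsidy: 230/3 - (5/12)q = 42.375 + 0.125q gives q* = 823/13 and p* = 2615/52.
With the rebate, buyers effectively pay pb = ps − 19, where ps is the price sellers receive.
On the curves, pb = 230/3 - (5/12)q and ps = 42.375 + 0.125q; the wedge ps − pb = 19 gives 42.375 + 0.125q − (230/3 - (5/12)q) = 19, so q' = 1279/13.
Then pb = 230/3 − (5/12)·(1279/13) = 1855/52 and ps = 42.375 + 0.125·(1279/13) = 2843/52.
Buyers' price falls by p* − pb = 2615/52 − 1855/52 = 190/13; sellers' price rises by ps − p* = 2843/52 − 2615/52 = 57/13.
So consumers capture (190/13)/19 = 10/13 of each unit of subsidy.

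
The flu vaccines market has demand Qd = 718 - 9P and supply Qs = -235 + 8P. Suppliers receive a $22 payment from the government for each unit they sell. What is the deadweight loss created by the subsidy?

Pre-subsidy: 718 - 9P = -235 + 8P gives P* = 953/17, Q* = 3629/17.
With the subsidy, sellers receive Ps = Pb + 22 for each unit, where Pb is the price buyers pay.
Supply in terms of Pb becomes Qs = -235 + 8(Pb + 22) = -59 + 8Pb. Setting this equal to demand: 718 - 9Pb = -59 + 8Pb, so Pb = 777/17.
Sellers receive Ps = 777/17 + 22 = 1151/17; Q' = 718 − 9·(777/17) = 5213/17.
The subsidy expands output by 5213/17 − 3629/17 = 1584/17 past the efficient level; on those units the gap between marginal cost and willingness to pay runs from 0 up to 22.
DWL = ½ × 22 × 1584/17 = 17424/17.

Deadweight loss = 17424/17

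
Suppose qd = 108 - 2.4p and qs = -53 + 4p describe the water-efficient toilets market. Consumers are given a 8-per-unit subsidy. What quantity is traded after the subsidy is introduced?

q' = 59.625

Pre-subsidy: 108 - 2.4p = -53 + 4p gives p* = 25.15625, q* = 47.625.
With the rebate, buyers effectively pay pb = ps − 8, where ps is the price sellers receive.
Demand in terms of ps becomes qd = 108 − 2.4(ps − 8) = 127.2 - 2.4ps. Setting this equal to supply: 127.2 - 2.4ps = -53 + 4ps, so ps = 28.15625.
Buyers pay pb = 28.15625 − 8 = 20.15625; q' = -53 + 4·28.15625 = 59.625.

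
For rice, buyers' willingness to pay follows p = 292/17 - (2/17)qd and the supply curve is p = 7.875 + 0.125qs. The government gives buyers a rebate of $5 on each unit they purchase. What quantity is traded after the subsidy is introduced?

Pre-subsidy: 292/17 - (2/17)q = 7.875 + 0.125q gives q* = 115/3 and p* = 38/3.
With the rebate, buyers effectively pay pb = ps − 5, where ps is the price sellers receive.
On the curves, pb = 292/17 - (2/17)q and ps = 7.875 + 0.125q; the wedge ps − pb = 5 gives 7.875 + 0.125q − (292/17 - (2/17)q) = 5, so q' = 1945/33.
Then pb = 292/17 − (2/17)·(1945/33) = 338/33 and ps = 7.875 + 0.125·(1945/33) = 503/33.

q' = 1945/33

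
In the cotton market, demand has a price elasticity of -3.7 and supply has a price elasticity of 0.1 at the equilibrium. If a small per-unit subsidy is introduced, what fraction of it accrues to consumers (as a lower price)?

Consumer share = 1/38

For a small subsidy around the equilibrium, the benefit split depends on the relative slopes, which at a point are proportional to the elasticities.
Buyer share = εs/(εs + |εd|) = 0.1/(0.1 + 3.7) = 1/38; seller share = |εd|/(εs + |εd|) = 37/38.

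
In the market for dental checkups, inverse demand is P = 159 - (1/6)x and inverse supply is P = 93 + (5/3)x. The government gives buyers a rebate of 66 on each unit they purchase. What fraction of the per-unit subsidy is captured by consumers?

Consumer share = 1/11

Pre-subsidy: 159 - (1/6)x = 93 + (5/3)x gives x* = 36 and P* = 153.
With the rebate, buyers effectively pay Pb = Ps − 66, where Ps is the price sellers receive.
On the curves, Pb = 159 - (1/6)x and Ps = 93 + (5/3)x; the wedge Ps − Pb = 66 gives 93 + (5/3)x − (159 - (1/6)x) = 66, so x' = 72.
Then Pb = 159 − (1/6)·72 = 147 and Ps = 93 + (5/3)·72 = 213.
Buyers' price falls by P* − Pb = 153 − 147 = 6; sellers' price rises by Ps − P* = 213 − 153 = 60.
So consumers capture 6/66 = 1/11 of each unit of subsidy.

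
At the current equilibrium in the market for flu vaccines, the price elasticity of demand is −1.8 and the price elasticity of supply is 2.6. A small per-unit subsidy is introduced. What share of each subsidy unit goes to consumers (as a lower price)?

For a small subsidy around the equilibrium, the benefit split depends on the relative slopes, which at a point are proportional to the elasticities.
Buyer share = εs/(εs + |εd|) = 2.6/(2.6 + 1.8) = 13/22; seller share = |εd|/(εs + |εd|) = 9/22.

Consumer share = 13/22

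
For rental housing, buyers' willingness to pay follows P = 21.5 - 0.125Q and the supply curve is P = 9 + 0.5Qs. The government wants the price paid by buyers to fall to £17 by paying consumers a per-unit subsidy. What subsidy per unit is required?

Required subsidy s = £10 per unit

At a buyer price of 17, quantity demanded is 172 − 8·17 = 36.
Sellers supply 36 only when they receive Ps = 9 + 0.5·36 = 27.
s = Ps − Pb = 27 − 17 = 10.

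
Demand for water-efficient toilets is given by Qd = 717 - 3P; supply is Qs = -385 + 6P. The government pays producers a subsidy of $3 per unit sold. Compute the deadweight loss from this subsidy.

Pre-subsidy: 717 - 3P = -385 + 6P gives P* = 1102/9, Q* = 1049/3.
With the subsidy, sellers receive Ps = Pb + 3 for each unit, where Pb is the price buyers pay.
Supply in terms of Pb becomes Qs = -385 + 6(Pb + 3) = -367 + 6Pb. Setting this equal to demand: 717 - 3Pb = -367 + 6Pb, so Pb = 1084/9.
Sellers receive Ps = 1084/9 + 3 = 1111/9; Q' = 717 − 3·(1084/9) = 1067/3.
The subsidy expands output by 1067/3 − 1049/3 = 6 past the efficient level; on those units the gap between marginal cost and willingness to pay runs from 0 up to 3.
DWL = ½ × 3 × 6 = 9.

Deadweight loss = $9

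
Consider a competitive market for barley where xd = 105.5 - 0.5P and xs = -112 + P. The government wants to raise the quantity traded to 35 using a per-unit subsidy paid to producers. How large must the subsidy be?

At x = 35, invert demand for the buyer price: Pb = (105.5 − 35)/0.5 = 141; invert supply for the seller price: Ps = (35 − (-112))/1 = 147.
The subsidy must fill the gap: s = Ps − Pb = 147 − 141 = 6.

Required subsidy s = 6 per unit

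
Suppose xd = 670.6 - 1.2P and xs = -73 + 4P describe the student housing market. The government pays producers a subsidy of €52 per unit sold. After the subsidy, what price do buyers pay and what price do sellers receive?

Buyers pay €103; sellers receive €155

Pre-subsidy: 670.6 - 1.2P = -73 + 4P gives P* = 143, x* = 499.
With the subsidy, sellers receive Ps = Pb + 52 for each unit, where Pb is the price buyers pay.
Supply in terms of Pb becomes xs = -73 + 4(Pb + 52) = 135 + 4Pb. Setting this equal to demand: 670.6 - 1.2Pb = 135 + 4Pb, so Pb = 103.
Sellers receive Ps = 103 + 52 = 155; x' = 670.6 − 1.2·103 = 547.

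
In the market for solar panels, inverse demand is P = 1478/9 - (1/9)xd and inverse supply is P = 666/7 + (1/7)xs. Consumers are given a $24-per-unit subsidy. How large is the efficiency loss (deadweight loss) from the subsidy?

Deadweight loss = $1134

Pre-subsidy: 1478/9 - (1/9)x = 666/7 + (1/7)x gives x* = 272 and P* = 134.
With the rebate, buyers effectively pay Pb = Ps − 24, where Ps is the price sellers receive.
On the curves, Pb = 1478/9 - (1/9)x and Ps = 666/7 + (1/7)x; the wedge Ps − Pb = 24 gives 666/7 + (1/7)x − (1478/9 - (1/9)x) = 24, so x' = 366.5.
Then Pb = 1478/9 − (1/9)·366.5 = 123.5 and Ps = 666/7 + (1/7)·366.5 = 147.5.
The subsidy expands output by 366.5 − 272 = 94.5 past the efficient level; on those units the gap between marginal cost and willingness to pay runs from 0 up to 24.
DWL = ½ × 24 × 94.5 = 1134.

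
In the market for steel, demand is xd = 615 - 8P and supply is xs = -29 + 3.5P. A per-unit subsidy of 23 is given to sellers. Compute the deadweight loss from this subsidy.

Deadweight loss = 644

Pre-subsidy: 615 - 8P = -29 + 3.5P gives P* = 56, x* = 167.
With the subsidy, sellers receive Ps = Pb + 23 for each unit, where Pb is the price buyers pay.
Supply in terms of Pb becomes xs = -29 + 3.5(Pb + 23) = 51.5 + 3.5Pb. Setting this equal to demand: 615 - 8Pb = 51.5 + 3.5Pb, so Pb = 49.
Sellers receive Ps = 49 + 23 = 72; x' = 615 − 8·49 = 223.
The subsidy expands output by 223 − 167 = 56 past the efficient level; on those units the gap between marginal cost and willingness to pay runs from 0 up to 23.
DWL = ½ × 23 × 56 = 644.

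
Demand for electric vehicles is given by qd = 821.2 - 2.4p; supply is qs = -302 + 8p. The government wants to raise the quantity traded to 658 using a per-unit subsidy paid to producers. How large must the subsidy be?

Required subsidy s = 52 per unit

At q = 658, invert demand for the buyer price: pb = (821.2 − 658)/2.4 = 68; invert supply for the seller price: ps = (658 − (-302))/8 = 120.
The subsidy must fill the gap: s = ps − pb = 120 − 68 = 52.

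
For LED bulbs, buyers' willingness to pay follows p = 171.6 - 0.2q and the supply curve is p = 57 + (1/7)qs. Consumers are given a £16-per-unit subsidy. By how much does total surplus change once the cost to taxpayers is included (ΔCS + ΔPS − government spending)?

Net change in total surplus = -1120/3

Pre-subsidy: 171.6 - 0.2q = 57 + (1/7)q gives q* = 334.25 and p* = 104.75.
With the rebate, buyers effectively pay pb = ps − 16, where ps is the price sellers receive.
On the curves, pb = 171.6 - 0.2q and ps = 57 + (1/7)q; the wedge ps − pb = 16 gives 57 + (1/7)q − (171.6 - 0.2q) = 16, so q' = 4571/12.
Then pb = 171.6 − 0.2·(4571/12) = 1145/12 and ps = 57 + (1/7)·(4571/12) = 1337/12.
ΔCS = ½(334.25 + 4571/12)(104.75 − 1145/12) = 30037/9; ΔPS = ½(334.25 + 4571/12)(1337/12 − 104.75) = 21455/9.
Government spending = 16 × 4571/12 = 18284/3.
Net change = 30037/9 + 21455/9 − 18284/3 = -1120/3. The loss equals the DWL triangle ½·16·140/3.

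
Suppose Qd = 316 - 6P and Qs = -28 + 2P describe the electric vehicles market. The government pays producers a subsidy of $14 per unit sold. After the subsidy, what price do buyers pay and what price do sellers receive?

Buyers pay $39.5; sellers receive $53.5

Pre-subsidy: 316 - 6P = -28 + 2P gives P* = 43, Q* = 58.
With the subsidy, sellers receive Ps = Pb + 14 for each unit, where Pb is the price buyers pay.
Supply in terms of Pb becomes Qs = -28 + 2(Pb + 14) = 0 + 2Pb. Setting this equal to demand: 316 - 6Pb = 0 + 2Pb, so Pb = 39.5.
Sellers receive Ps = 39.5 + 14 = 53.5; Q' = 316 − 6·39.5 = 79.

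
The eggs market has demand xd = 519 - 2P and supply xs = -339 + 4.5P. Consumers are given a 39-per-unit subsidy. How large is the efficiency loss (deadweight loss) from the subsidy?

Deadweight loss = 1053

Pre-subsidy: 519 - 2P = -339 + 4.5P gives P* = 132, x* = 255.
With the rebate, buyers effectively pay Pb = Ps − 39, where Ps is the price sellers receive.
Demand in terms of Ps becomes xd = 519 − 2(Ps − 39) = 597 - 2Ps. Setting this equal to supply: 597 - 2Ps = -339 + 4.5Ps, so Ps = 144.
Buyers pay Pb = 144 − 39 = 105; x' = -339 + 4.5·144 = 309.
The subsidy expands output by 309 − 255 = 54 past the efficient level; on those units the gap between marginal cost and willingness to pay runs from 0 up to 39.
DWL = ½ × 39 × 54 = 1053.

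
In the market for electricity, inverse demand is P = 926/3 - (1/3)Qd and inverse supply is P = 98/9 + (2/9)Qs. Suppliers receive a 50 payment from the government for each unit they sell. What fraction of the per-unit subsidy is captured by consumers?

Consumer share = 0.6

Pre-subsidy: 926/3 - (1/3)Q = 98/9 + (2/9)Q gives Q* = 536 and P* = 130.
With the subsidy, sellers receive Ps = Pb + 50 for each unit, where Pb is the price buyers pay.
On the curves, Pb = 926/3 - (1/3)Q and Ps = 98/9 + (2/9)Q; the wedge Ps − Pb = 50 gives 98/9 + (2/9)Q − (926/3 - (1/3)Q) = 50, so Q' = 626.
Then Pb = 926/3 − (1/3)·626 = 100 and Ps = 98/9 + (2/9)·626 = 150.
Buyers' price falls by P* − Pb = 130 − 100 = 30; sellers' price rises by Ps − P* = 150 − 130 = 20.
So consumers capture 30/50 = 0.6 of each unit of subsidy.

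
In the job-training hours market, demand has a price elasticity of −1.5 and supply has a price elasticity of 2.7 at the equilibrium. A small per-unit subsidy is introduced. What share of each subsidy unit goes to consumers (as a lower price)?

For a small subsidy around the equilibrium, the benefit split depends on the relative slopes, which at a point are proportional to the elasticities.
Buyer share = εs/(εs + |εd|) = 2.7/(2.7 + 1.5) = 9/14; seller share = |εd|/(εs + |εd|) = 5/14.

Consumer share = 9/14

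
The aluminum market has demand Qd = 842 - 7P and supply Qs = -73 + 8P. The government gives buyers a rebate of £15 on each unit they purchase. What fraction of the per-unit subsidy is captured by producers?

Pre-subsidy: 842 - 7P = -73 + 8P gives P* = 61, Q* = 415.
With the rebate, buyers effectively pay Pb = Ps − 15, where Ps is the price sellers receive.
Demand in terms of Ps becomes Qd = 842 − 7(Ps − 15) = 947 - 7Ps. Setting this equal to supply: 947 - 7Ps = -73 + 8Ps, so Ps = 68.
Buyers pay Pb = 68 − 15 = 53; Q' = -73 + 8·68 = 471.
Buyers' price falls by P* − Pb = 61 − 53 = 8; sellers' price rises by Ps − P* = 68 − 61 = 7.
So producers capture 7/15 = 7/15 of each unit of subsidy.

Producer share = 7/15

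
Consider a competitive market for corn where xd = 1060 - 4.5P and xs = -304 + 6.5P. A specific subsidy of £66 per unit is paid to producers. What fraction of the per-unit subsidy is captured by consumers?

Pre-subsidy: 1060 - 4.5P = -304 + 6.5P gives P* = 124, x* = 502.
With the subsidy, sellers receive Ps = Pb + 66 for each unit, where Pb is the price buyers pay.
Supply in terms of Pb becomes xs = -304 + 6.5(Pb + 66) = 125 + 6.5Pb. Setting this equal to demand: 1060 - 4.5Pb = 125 + 6.5Pb, so Pb = 85.
Sellers receive Ps = 85 + 66 = 151; x' = 1060 − 4.5·85 = 677.5.
Buyers' price falls by P* − Pb = 124 − 85 = 39; sellers' price rises by Ps − P* = 151 − 124 = 27.
So consumers capture 39/66 = 13/22 of each unit of subsidy.

Consumer share = 13/22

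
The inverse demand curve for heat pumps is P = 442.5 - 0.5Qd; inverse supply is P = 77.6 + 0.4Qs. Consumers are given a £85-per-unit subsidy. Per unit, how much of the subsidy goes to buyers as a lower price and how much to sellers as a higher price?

Buyers gain 425/9 per unit; sellers gain 340/9 per unit

Pre-subsidy: 442.5 - 0.5Q = 77.6 + 0.4Q gives Q* = 3649/9 and P* = 2158/9.
With the rebate, buyers effectively pay Pb = Ps − 85, where Ps is the price sellers receive.
On the curves, Pb = 442.5 - 0.5Q and Ps = 77.6 + 0.4Q; the wedge Ps − Pb = 85 gives 77.6 + 0.4Q − (442.5 - 0.5Q) = 85, so Q' = 4499/9.
Then Pb = 442.5 − 0.5·(4499/9) = 1733/9 and Ps = 77.6 + 0.4·(4499/9) = 2498/9.
Buyers' price falls by P* − Pb = 2158/9 − 1733/9 = 425/9; sellers' price rises by Ps − P* = 2498/9 − 2158/9 = 340/9.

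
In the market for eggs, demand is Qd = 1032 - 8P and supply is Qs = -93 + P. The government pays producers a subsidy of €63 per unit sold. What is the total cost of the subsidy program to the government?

Pre-subsidy: 1032 - 8P = -93 + P gives P* = 125, Q* = 32.
With the subsidy, sellers receive Ps = Pb + 63 for each unit, where Pb is the price buyers pay.
Supply in terms of Pb becomes Qs = -93 + 1(Pb + 63) = -30 + Pb. Setting this equal to demand: 1032 - 8Pb = -30 + Pb, so Pb = 118.
Sellers receive Ps = 118 + 63 = 181; Q' = 1032 − 8·118 = 88.
Government outlay = subsidy × quantity = 63 × 88 = 5544.

Government cost = €5544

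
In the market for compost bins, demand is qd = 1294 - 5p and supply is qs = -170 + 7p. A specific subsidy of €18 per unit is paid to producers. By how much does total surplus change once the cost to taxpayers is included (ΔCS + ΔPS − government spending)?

Net change in total surplus = -€472.5

Pre-subsidy: 1294 - 5p = -170 + 7p gives p* = 122, q* = 684.
With the subsidy, sellers receive ps = pb + 18 for each unit, where pb is the price buyers pay.
Supply in terms of pb becomes qs = -170 + 7(pb + 18) = -44 + 7pb. Setting this equal to demand: 1294 - 5pb = -44 + 7pb, so pb = 111.5.
Sellers receive ps = 111.5 + 18 = 129.5; q' = 1294 − 5·111.5 = 736.5.
ΔCS = ½(684 + 736.5)(122 − 111.5) = 7457.625; ΔPS = ½(684 + 736.5)(129.5 − 122) = 5326.875.
Government spending = 18 × 736.5 = 13257.
Net change = 7457.625 + 5326.875 − 13257 = -472.5. The loss equals the DWL triangle ½·18·52.5.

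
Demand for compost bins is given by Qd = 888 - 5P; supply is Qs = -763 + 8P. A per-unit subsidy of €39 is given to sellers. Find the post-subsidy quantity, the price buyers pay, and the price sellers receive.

Q' = 373; buyers pay €103; sellers receive €142

Pre-subsidy: 888 - 5P = -763 + 8P gives P* = 127, Q* = 253.
With the subsidy, sellers receive Ps = Pb + 39 for each unit, where Pb is the price buyers pay.
Supply in terms of Pb becomes Qs = -763 + 8(Pb + 39) = -451 + 8Pb. Setting this equal to demand: 888 - 5Pb = -451 + 8Pb, so Pb = 103.
Sellers receive Ps = 103 + 39 = 142; Q' = 888 − 5·103 = 373.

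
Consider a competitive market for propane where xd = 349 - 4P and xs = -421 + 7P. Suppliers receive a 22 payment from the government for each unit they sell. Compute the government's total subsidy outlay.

Pre-subsidy: 349 - 4P = -421 + 7P gives P* = 70, x* = 69.
With the subsidy, sellers receive Ps = Pb + 22 for each unit, where Pb is the price buyers pay.
Supply in terms of Pb becomes xs = -421 + 7(Pb + 22) = -267 + 7Pb. Setting this equal to demand: 349 - 4Pb = -267 + 7Pb, so Pb = 56.
Sellers receive Ps = 56 + 22 = 78; x' = 349 − 4·56 = 125.
Government outlay = subsidy × quantity = 22 × 125 = 2750.

Government cost = 2750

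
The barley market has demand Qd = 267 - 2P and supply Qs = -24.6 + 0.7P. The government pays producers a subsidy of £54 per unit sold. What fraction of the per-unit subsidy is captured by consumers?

Pre-subsidy: 267 - 2P = -24.6 + 0.7P gives P* = 108, Q* = 51.
With the subsidy, sellers receive Ps = Pb + 54 for each unit, where Pb is the price buyers pay.
Supply in terms of Pb becomes Qs = -24.6 + 0.7(Pb + 54) = 13.2 + 0.7Pb. Setting this equal to demand: 267 - 2Pb = 13.2 + 0.7Pb, so Pb = 94.
Sellers receive Ps = 94 + 54 = 148; Q' = 267 − 2·94 = 79.
Buyers' price falls by P* − Pb = 108 − 94 = 14; sellers' price rises by Ps − P* = 148 − 108 = 40.
So consumers capture 14/54 = 7/27 of each unit of subsidy.

Consumer share = 7/27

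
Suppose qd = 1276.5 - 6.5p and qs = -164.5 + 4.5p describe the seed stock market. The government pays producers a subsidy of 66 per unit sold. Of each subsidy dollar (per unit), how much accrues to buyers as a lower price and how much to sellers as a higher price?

Pre-subsidy: 1276.5 - 6.5p = -164.5 + 4.5p gives p* = 131, q* = 425.
With the subsidy, sellers receive ps = pb + 66 for each unit, where pb is the price buyers pay.
Supply in terms of pb becomes qs = -164.5 + 4.5(pb + 66) = 132.5 + 4.5pb. Setting this equal to demand: 1276.5 - 6.5pb = 132.5 + 4.5pb, so pb = 104.
Sellers receive ps = 104 + 66 = 170; q' = 1276.5 − 6.5·104 = 600.5.
Buyers' price falls by p* − pb = 131 − 104 = 27; sellers' price rises by ps − p* = 170 − 131 = 39.

Buyers gain 27 per unit; sellers gain 39 per unit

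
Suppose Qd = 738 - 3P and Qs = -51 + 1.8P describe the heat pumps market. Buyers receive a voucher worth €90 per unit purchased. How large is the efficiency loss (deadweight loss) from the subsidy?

Pre-subsidy: 738 - 3P = -51 + 1.8P gives P* = 164.375, Q* = 244.875.
With the rebate, buyers effectively pay Pb = Ps − 90, where Ps is the price sellers receive.
Demand in terms of Ps becomes Qd = 738 − 3(Ps − 90) = 1008 - 3Ps. Setting this equal to supply: 1008 - 3Ps = -51 + 1.8Ps, so Ps = 220.625.
Buyers pay Pb = 220.625 − 90 = 130.625; Q' = -51 + 1.8·220.625 = 346.125.
The subsidy expands output by 346.125 − 244.875 = 101.25 past the efficient level; on those units the gap between marginal cost and willingness to pay runs from 0 up to 90.
DWL = ½ × 90 × 101.25 = 4556.25.

Deadweight loss = €4556.25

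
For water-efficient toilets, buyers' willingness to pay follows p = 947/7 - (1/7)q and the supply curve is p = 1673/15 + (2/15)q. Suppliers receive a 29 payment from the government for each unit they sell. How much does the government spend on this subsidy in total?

Government cost = 5539

Pre-subsidy: 947/7 - (1/7)q = 1673/15 + (2/15)q gives q* = 86 and p* = 123.
With the subsidy, sellers receive ps = pb + 29 for each unit, where pb is the price buyers pay.
On the curves, pb = 947/7 - (1/7)q and ps = 1673/15 + (2/15)q; the wedge ps − pb = 29 gives 1673/15 + (2/15)q − (947/7 - (1/7)q) = 29, so q' = 191.
Then pb = 947/7 − (1/7)·191 = 108 and ps = 1673/15 + (2/15)·191 = 137.
Government outlay = subsidy × quantity = 29 × 191 = 5539.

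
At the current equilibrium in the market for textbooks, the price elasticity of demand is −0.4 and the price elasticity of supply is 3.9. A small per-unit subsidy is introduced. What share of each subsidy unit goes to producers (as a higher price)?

Producer share = 4/43

For a small subsidy around the equilibrium, the benefit split depends on the relative slopes, which at a point are proportional to the elasticities.
Buyer share = εs/(εs + |εd|) = 3.9/(3.9 + 0.4) = 39/43; seller share = |εd|/(εs + |εd|) = 4/43.
So producers capture 4/43 of the subsidy.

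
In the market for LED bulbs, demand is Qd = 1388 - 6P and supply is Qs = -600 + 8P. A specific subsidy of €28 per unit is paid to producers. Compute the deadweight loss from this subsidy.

Pre-subsidy: 1388 - 6P = -600 + 8P gives P* = 142, Q* = 536.
With the subsidy, sellers receive Ps = Pb + 28 for each unit, where Pb is the price buyers pay.
Supply in terms of Pb becomes Qs = -600 + 8(Pb + 28) = -376 + 8Pb. Setting this equal to demand: 1388 - 6Pb = -376 + 8Pb, so Pb = 126.
Sellers receive Ps = 126 + 28 = 154; Q' = 1388 − 6·126 = 632.
The subsidy expands output by 632 − 536 = 96 past the efficient level; on those units the gap between marginal cost and willingness to pay runs from 0 up to 28.
DWL = ½ × 28 × 96 = 1344.

Deadweight loss = €1344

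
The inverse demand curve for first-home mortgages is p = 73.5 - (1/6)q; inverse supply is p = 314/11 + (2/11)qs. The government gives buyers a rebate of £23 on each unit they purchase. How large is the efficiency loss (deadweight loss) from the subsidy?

Pre-subsidy: 73.5 - (1/6)q = 314/11 + (2/11)q gives q* = 129 and p* = 52.
With the rebate, buyers effectively pay pb = ps − 23, where ps is the price sellers receive.
On the curves, pb = 73.5 - (1/6)q and ps = 314/11 + (2/11)q; the wedge ps − pb = 23 gives 314/11 + (2/11)q − (73.5 - (1/6)q) = 23, so q' = 195.
Then pb = 73.5 − (1/6)·195 = 41 and ps = 314/11 + (2/11)·195 = 64.
The subsidy expands output by 195 − 129 = 66 past the efficient level; on those units the gap between marginal cost and willingness to pay runs from 0 up to 23.
DWL = ½ × 23 × 66 = 759.

Deadweight loss = £759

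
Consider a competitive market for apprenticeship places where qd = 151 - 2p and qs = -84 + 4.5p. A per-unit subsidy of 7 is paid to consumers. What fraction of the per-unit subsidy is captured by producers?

Pre-subsidy: 151 - 2p = -84 + 4.5p gives p* = 470/13, q* = 1023/13.
With the rebate, buyers effectively pay pb = ps − 7, where ps is the price sellers receive.
Demand in terms of ps becomes qd = 151 − 2(ps − 7) = 165 - 2ps. Setting this equal to supply: 165 - 2ps = -84 + 4.5ps, so ps = 498/13.
Buyers pay pb = 498/13 − 7 = 407/13; q' = -84 + 4.5·(498/13) = 1149/13.
Buyers' price falls by p* − pb = 470/13 − 407/13 = 63/13; sellers' price rises by ps − p* = 498/13 − 470/13 = 28/13.
So producers capture (28/13)/7 = 4/13 of each unit of subsidy.

Producer share = 4/13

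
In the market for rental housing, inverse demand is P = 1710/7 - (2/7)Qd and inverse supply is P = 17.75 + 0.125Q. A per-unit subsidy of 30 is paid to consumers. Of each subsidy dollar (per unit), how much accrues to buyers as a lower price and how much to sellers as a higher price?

Pre-subsidy: 1710/7 - (2/7)Q = 17.75 + 0.125Q gives Q* = 12686/23 and P* = 1994/23.
With the rebate, buyers effectively pay Pb = Ps − 30, where Ps is the price sellers receive.
On the curves, Pb = 1710/7 - (2/7)Q and Ps = 17.75 + 0.125Q; the wedge Ps − Pb = 30 gives 17.75 + 0.125Q − (1710/7 - (2/7)Q) = 30, so Q' = 14366/23.
Then Pb = 1710/7 − (2/7)·(14366/23) = 1514/23 and Ps = 17.75 + 0.125·(14366/23) = 2204/23.
Buyers' price falls by P* − Pb = 1994/23 − 1514/23 = 480/23; sellers' price rises by Ps − P* = 2204/23 − 1994/23 = 210/23.

Buyers gain 480/23 per unit; sellers gain 210/23 per unit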